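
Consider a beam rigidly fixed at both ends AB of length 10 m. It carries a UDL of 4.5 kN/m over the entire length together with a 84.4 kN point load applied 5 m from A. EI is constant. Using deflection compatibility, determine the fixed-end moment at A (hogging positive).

Take the two fixed-end moments M_A, M_B as redundants; the released structure is the simple span AB.
End rotations of the released simple span under the applied load (×1/EI):
  at A: UDL 4.5: wL³/(24EI) = 187.5/EI
  at B: UDL 4.5: wL³/(24EI) = 187.5/EI
  at A: point load 84.4 at a = 5: Pab(L + b)/(6LEI) = 527.5/EI
  at B: point load 84.4 at a = 5: Pab(L + a)/(6LEI) = 527.5/EI
  θ_A0 = 715/EI,  θ_B0 = 715/EI
Flexibility coefficients: a unit moment at one end gives L/(3EI) there and L/(6EI) at the far end, so f₁₁ = f₂₂ = 3.333/EI and f₁₂ = f₂₁ = 1.667/EI.
Compatibility — zero rotation at each built-in end:
  3.333 M_A + 1.667 M_B = 715
  1.667 M_A + 3.333 M_B = 715
Solving the pair gives M_A = 143 kN·m and M_B = 143 kN·m (hogging).

M_A = 143 kN·m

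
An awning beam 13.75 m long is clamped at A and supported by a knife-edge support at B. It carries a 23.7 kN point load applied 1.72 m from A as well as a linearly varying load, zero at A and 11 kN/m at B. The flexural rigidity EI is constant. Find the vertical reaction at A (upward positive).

R_A = 57.2 kN

Choose R_B as the redundant. The primary structure is the cantilever fixed at A.
Free-end deflection of the primary structure under the applied loading (downward +):
  point load 23.7 at a = 1.72: Pa²(3L − a)/(6EI) = 461.9/EI
  triangular load, peak 11 at the free end: 11w₀L⁴/(120EI) = 36043/EI
  δ_0 = 36504/EI
Tip deflection under a unit load at B: L³/(3EI) = 866.5/EI.
Compatibility at B: δ_0 − R_B·δ_{BB} = 0, so R_B = 36504/866.5 = 42.13 kN.
Vertical equilibrium: R_A = ΣP − R_B = 99.33 − 42.13 = 57.2 kN.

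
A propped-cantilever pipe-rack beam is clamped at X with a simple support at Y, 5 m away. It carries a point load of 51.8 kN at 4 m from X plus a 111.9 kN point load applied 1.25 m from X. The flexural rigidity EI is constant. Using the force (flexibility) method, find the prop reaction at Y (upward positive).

Release the roller at Y. Primary structure: cantilever fixed at X.
Deflection at Y on the released cantilever, summing each load's contribution:
  point load 51.8 at a = 4: Pa²(3L − a)/(6EI) = 1519/EI
  point load 111.9 at a = 1.25: Pa²(3L − a)/(6EI) = 400.7/EI
  δ_0 = 1920/EI
Flexibility coefficient — unit upward force at Y: δ_{YY} = L³/(3EI) = 41.67/EI.
The prop prevents deflection at Y: R_Y = δ_0/δ_{YY} = 1920/41.67 = 46.08 kN.

R_Y = 46.08 kN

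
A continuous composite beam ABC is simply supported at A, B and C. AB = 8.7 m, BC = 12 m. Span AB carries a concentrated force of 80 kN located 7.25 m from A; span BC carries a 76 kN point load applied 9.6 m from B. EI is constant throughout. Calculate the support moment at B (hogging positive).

Take M_B as the redundant. Released structure: two simple spans AB and BC with a hinge at B.
Discontinuity in slope at B on the released structure — sum the simple-span end rotations:
  span AB: point load 80 at a = 7.25: Pab(L + a)/(6LEI) = 257/EI
  span BC: point load 76 at a = 9.6: Pab(L + b)/(6LEI) = 350.2/EI
  relative rotation θ_0 = (257 + 350.2)/EI = 607.2/EI
A unit hogging moment at B produces rotation L₁/(3EI) + L₂/(3EI) = 6.9/EI.
Slope continuity at B: θ_0 = M_B·6.9/EI, so M_B = 607.2/6.9 = 88 kN·m (hogging).

M_B = 88 kN·m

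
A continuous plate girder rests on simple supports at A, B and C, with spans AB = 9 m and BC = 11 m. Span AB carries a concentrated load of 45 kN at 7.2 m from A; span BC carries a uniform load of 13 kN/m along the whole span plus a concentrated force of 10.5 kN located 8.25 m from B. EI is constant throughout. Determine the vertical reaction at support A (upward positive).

R_A = -6.759 kN

Insert a hinge at B; M_B is the redundant, and each span becomes simply supported.
Rotations at B on the released spans (each span's end-slope, ×1/EI):
  span AB: point load 45 at a = 7.2: Pab(L + a)/(6LEI) = 175/EI
  span BC: UDL 13: wL³/(24EI) = 721/EI
  span BC: point load 10.5 at a = 8.25: Pab(L + b)/(6LEI) = 49.63/EI
  relative rotation θ_0 = (175 + 770.6)/EI = 945.5/EI
A unit hogging moment at B produces rotation L₁/(3EI) + L₂/(3EI) = 6.667/EI.
Compatibility: M_B·(L₁+L₂)/(3EI) = θ_0, giving M_B = 141.8 kN·m (hogging).
Span AB, ΣM about A with M_B applied at B: R_B^{AB}·9 = 324 + 141.8, so R_B^{AB} = 51.76 kN and R_A = 45 − 51.76 = -6.759 kN.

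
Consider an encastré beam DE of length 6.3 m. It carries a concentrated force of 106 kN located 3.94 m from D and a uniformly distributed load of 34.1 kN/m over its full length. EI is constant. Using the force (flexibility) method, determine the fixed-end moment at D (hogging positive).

M_D = 171.4 kN·m

Release both end moments; the primary structure is a simply-supported span DE with redundants M_D and M_E.
On the primary (simply-supported) span, the end slopes from the loading are:
  at D: point load 106 at a = 3.94: Pab(L + b)/(6LEI) = 225.8/EI
  at E: point load 106 at a = 3.94: Pab(L + a)/(6LEI) = 267/EI
  at D: UDL 34.1: wL³/(24EI) = 355.3/EI
  at E: UDL 34.1: wL³/(24EI) = 355.3/EI
  θ_D0 = 581.1/EI,  θ_E0 = 622.3/EI
Flexibility coefficients: a unit moment at one end gives L/(3EI) there and L/(6EI) at the far end, so f₁₁ = f₂₂ = 2.1/EI and f₁₂ = f₂₁ = 1.05/EI.
Compatibility — zero rotation at each built-in end:
  2.1 M_D + 1.05 M_E = 581.1
  1.05 M_D + 2.1 M_E = 622.3
Solving the pair gives M_D = 171.4 kN·m and M_E = 210.6 kN·m (hogging).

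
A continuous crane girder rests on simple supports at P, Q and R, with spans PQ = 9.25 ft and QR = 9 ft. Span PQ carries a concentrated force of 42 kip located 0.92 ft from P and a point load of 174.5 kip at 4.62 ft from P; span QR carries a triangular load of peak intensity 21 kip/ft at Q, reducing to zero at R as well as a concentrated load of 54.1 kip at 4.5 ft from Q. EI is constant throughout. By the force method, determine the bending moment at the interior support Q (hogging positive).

M_Q = 264 kip·ft

Insert a hinge at Q; M_Q is the redundant, and each span becomes simply supported.
End slopes at the hinge Q, treating each span as simply supported:
  span PQ: point load 42 at a = 0.92: Pab(L + a)/(6LEI) = 58.98/EI
  span PQ: point load 174.5 at a = 4.62: Pab(L + a)/(6LEI) = 932.8/EI
  span QR: triangular load, peak 21: w₀L³/(45EI) = 340.2/EI
  span QR: point load 54.1 at a = 4.5: Pab(L + b)/(6LEI) = 273.9/EI
  relative rotation θ_0 = (991.8 + 614.1)/EI = 1606/EI
A unit hogging moment at Q produces rotation L₁/(3EI) + L₂/(3EI) = 6.083/EI.
Slope continuity at Q: θ_0 = M_Q·6.083/EI, so M_Q = 1606/6.083 = 264 kip·ft (hogging).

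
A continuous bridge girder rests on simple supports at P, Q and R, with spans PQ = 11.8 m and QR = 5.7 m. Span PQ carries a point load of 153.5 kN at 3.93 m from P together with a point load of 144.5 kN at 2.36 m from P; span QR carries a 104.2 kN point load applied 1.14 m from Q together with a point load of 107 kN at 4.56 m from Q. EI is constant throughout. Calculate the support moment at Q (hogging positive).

M_Q = 338.1 kN·m

Take M_Q as the redundant. Released structure: two simple spans PQ and QR with a hinge at Q.
Discontinuity in slope at Q on the released structure — sum the simple-span end rotations:
  span PQ: point load 153.5 at a = 3.93: Pab(L + a)/(6LEI) = 1055/EI
  span PQ: point load 144.5 at a = 2.36: Pab(L + a)/(6LEI) = 643.8/EI
  span QR: point load 104.2 at a = 1.14: Pab(L + b)/(6LEI) = 162.5/EI
  span QR: point load 107 at a = 4.56: Pab(L + b)/(6LEI) = 111.2/EI
  relative rotation θ_0 = (1699 + 273.7)/EI = 1972/EI
A unit hogging moment at Q produces rotation L₁/(3EI) + L₂/(3EI) = 5.833/EI.
Slope continuity at Q: θ_0 = M_Q·5.833/EI, so M_Q = 1972/5.833 = 338.1 kN·m (hogging).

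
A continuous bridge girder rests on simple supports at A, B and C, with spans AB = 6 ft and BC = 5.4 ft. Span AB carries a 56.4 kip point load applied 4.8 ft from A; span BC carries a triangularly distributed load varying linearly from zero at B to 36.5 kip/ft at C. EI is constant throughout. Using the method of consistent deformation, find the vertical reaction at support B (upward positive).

R_B = 97.34 kip

Insert a hinge at B; M_B is the redundant, and each span becomes simply supported.
End slopes at the hinge B, treating each span as simply supported:
  span AB: point load 56.4 at a = 4.8: Pab(L + a)/(6LEI) = 97.46/EI
  span BC: triangular load, peak 36.5: 7w₀L³/(360EI) = 111.8/EI
  relative rotation θ_0 = (97.46 + 111.8)/EI = 209.2/EI
A unit hogging moment at B produces rotation L₁/(3EI) + L₂/(3EI) = 3.8/EI.
Compatibility: M_B·(L₁+L₂)/(3EI) = θ_0, giving M_B = 55.06 kip·ft (hogging).
Span AB, ΣM about A with M_B applied at B: R_B^{AB}·6 = 270.7 + 55.06, so R_B^{AB} = 54.3 kip and R_A = 56.4 − 54.3 = 2.104 kip.
Span BC, ΣM about C: R_B^{BC}·5.4 = 177.4 + 55.06, so R_B^{BC} = 43.05 kip and R_C = 98.55 − 43.05 = 55.5 kip.
R_B = 54.3 + 43.05 = 97.34 kip.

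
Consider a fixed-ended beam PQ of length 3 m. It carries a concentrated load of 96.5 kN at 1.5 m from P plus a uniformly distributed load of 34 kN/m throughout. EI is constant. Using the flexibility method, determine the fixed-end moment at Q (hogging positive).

Take the two fixed-end moments M_P, M_Q as redundants; the released structure is the simple span PQ.
End rotations of the released simple span under the applied load (×1/EI):
  at P: point load 96.5 at a = 1.5: Pab(L + b)/(6LEI) = 54.28/EI
  at Q: point load 96.5 at a = 1.5: Pab(L + a)/(6LEI) = 54.28/EI
  at P: UDL 34: wL³/(24EI) = 38.25/EI
  at Q: UDL 34: wL³/(24EI) = 38.25/EI
  θ_P0 = 92.53/EI,  θ_Q0 = 92.53/EI
Flexibility coefficients: a unit moment at one end gives L/(3EI) there and L/(6EI) at the far end, so f₁₁ = f₂₂ = 1/EI and f₁₂ = f₂₁ = 0.5/EI.
Compatibility — zero rotation at each built-in end:
  1 M_P + 0.5 M_Q = 92.53
  0.5 M_P + 1 M_Q = 92.53
Solving the pair gives M_P = 61.69 kN·m and M_Q = 61.69 kN·m (hogging).

M_Q = 61.69 kN·m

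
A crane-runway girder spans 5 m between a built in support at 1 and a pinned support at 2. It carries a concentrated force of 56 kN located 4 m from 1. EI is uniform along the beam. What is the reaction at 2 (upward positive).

R_2 = 39.42 kN

Choose R_2 as the redundant. The primary structure is the cantilever fixed at 1.
Deflection at 2 on the released cantilever, summing each load's contribution:
  point load 56 at a = 4: Pa²(3L − a)/(6EI) = 1643/EI
Tip deflection under a unit load at 2: L³/(3EI) = 41.67/EI.
Compatibility at 2: δ_0 − R_2·δ_{22} = 0, so R_2 = 1643/41.67 = 39.42 kN.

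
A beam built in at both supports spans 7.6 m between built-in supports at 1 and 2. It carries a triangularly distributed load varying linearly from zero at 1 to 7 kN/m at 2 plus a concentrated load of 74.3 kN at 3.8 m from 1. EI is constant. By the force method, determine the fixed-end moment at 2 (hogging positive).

M_2 = 90.8 kN·m

Release both end moments; the primary structure is a simply-supported span 12 with redundants M_1 and M_2.
On the primary (simply-supported) span, the end slopes from the loading are:
  at 1: triangular load, peak 7: 7w₀L³/(360EI) = 59.75/EI
  at 2: triangular load, peak 7: w₀L³/(45EI) = 68.29/EI
  at 1: point load 74.3 at a = 3.8: Pab(L + b)/(6LEI) = 268.2/EI
  at 2: point load 74.3 at a = 3.8: Pab(L + a)/(6LEI) = 268.2/EI
  θ_10 = 328/EI,  θ_20 = 336.5/EI
Flexibility coefficients: a unit moment at one end gives L/(3EI) there and L/(6EI) at the far end, so f₁₁ = f₂₂ = 2.533/EI and f₁₂ = f₂₁ = 1.267/EI.
Compatibility — zero rotation at each built-in end:
  2.533 M_1 + 1.267 M_2 = 328
  1.267 M_1 + 2.533 M_2 = 336.5
Solving the pair gives M_1 = 84.06 kN·m and M_2 = 90.8 kN·m (hogging).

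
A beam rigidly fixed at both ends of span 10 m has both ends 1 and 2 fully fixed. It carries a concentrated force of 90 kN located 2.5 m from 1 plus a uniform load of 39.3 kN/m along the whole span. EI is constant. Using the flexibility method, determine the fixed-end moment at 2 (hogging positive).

M_2 = 369.7 kN·m

Release both end moments; the primary structure is a simply-supported span 12 with redundants M_1 and M_2.
On the primary (simply-supported) span, the end slopes from the loading are:
  at 1: point load 90 at a = 2.5: Pab(L + b)/(6LEI) = 492.2/EI
  at 2: point load 90 at a = 2.5: Pab(L + a)/(6LEI) = 351.6/EI
  at 1: UDL 39.3: wL³/(24EI) = 1638/EI
  at 2: UDL 39.3: wL³/(24EI) = 1638/EI
  θ_10 = 2130/EI,  θ_20 = 1989/EI
Flexibility coefficients: a unit moment at one end gives L/(3EI) there and L/(6EI) at the far end, so f₁₁ = f₂₂ = 3.333/EI and f₁₂ = f₂₁ = 1.667/EI.
Compatibility — zero rotation at each built-in end:
  3.333 M_1 + 1.667 M_2 = 2130
  1.667 M_1 + 3.333 M_2 = 1989
Solving the pair gives M_1 = 454.1 kN·m and M_2 = 369.7 kN·m (hogging).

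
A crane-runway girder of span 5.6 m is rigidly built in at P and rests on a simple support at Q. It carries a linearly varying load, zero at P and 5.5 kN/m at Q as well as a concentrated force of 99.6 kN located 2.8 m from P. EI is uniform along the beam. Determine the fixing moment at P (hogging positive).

Choose R_Q as the redundant. The primary structure is the cantilever fixed at P.
Primary-structure tip deflection at Q by superposition:
  triangular load, peak 5.5 at the free end: 11w₀L⁴/(120EI) = 495.8/EI
  point load 99.6 at a = 2.8: Pa²(3L − a)/(6EI) = 1822/EI
  δ_0 = 2318/EI
Tip deflection under a unit load at Q: L³/(3EI) = 58.54/EI.
The prop prevents deflection at Q: R_Q = δ_0/δ_{QQ} = 2318/58.54 = 39.59 kN.
Moment equilibrium about P: M_P = Σ(load moments about P) − R_Q·L = 336.4 − 39.59×5.6 = 114.6 kN·m.

M_P = 114.6 kN·m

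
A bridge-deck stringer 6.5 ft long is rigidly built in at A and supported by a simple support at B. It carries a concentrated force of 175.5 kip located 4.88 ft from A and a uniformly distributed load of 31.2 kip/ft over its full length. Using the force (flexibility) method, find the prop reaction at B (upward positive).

R_B = 187.3 kip

Take the reaction at B as the redundant and release it; the primary structure is a cantilever fixed at A.
Downward deflection at the released point B due to the loads:
  point load 175.5 at a = 4.88: Pa²(3L − a)/(6EI) = 10184/EI
  UDL 31.2: wL⁴/(8EI) = 6962/EI
  δ_0 = 17146/EI
Tip deflection under a unit load at B: L³/(3EI) = 91.54/EI.
The prop prevents deflection at B: R_B = δ_0/δ_{BB} = 17146/91.54 = 187.3 kip.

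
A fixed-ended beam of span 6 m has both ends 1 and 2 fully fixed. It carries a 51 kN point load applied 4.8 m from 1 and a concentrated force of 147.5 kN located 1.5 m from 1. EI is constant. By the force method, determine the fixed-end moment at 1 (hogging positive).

M_1 = 134.2 kN·m

Release both end moments; the primary structure is a simply-supported span 12 with redundants M_1 and M_2.
Simple-span end rotations at 1 and 2 under the given loads:
  at 1: point load 51 at a = 4.8: Pab(L + b)/(6LEI) = 58.75/EI
  at 2: point load 51 at a = 4.8: Pab(L + a)/(6LEI) = 88.13/EI
  at 1: point load 147.5 at a = 1.5: Pab(L + b)/(6LEI) = 290.4/EI
  at 2: point load 147.5 at a = 1.5: Pab(L + a)/(6LEI) = 207.4/EI
  θ_10 = 349.1/EI,  θ_20 = 295.5/EI
Flexibility coefficients: a unit moment at one end gives L/(3EI) there and L/(6EI) at the far end, so f₁₁ = f₂₂ = 2/EI and f₁₂ = f₂₁ = 1/EI.
Compatibility — zero rotation at each built-in end:
  2 M_1 + 1 M_2 = 349.1
  1 M_1 + 2 M_2 = 295.5
Solving the pair gives M_1 = 134.2 kN·m and M_2 = 80.65 kN·m (hogging).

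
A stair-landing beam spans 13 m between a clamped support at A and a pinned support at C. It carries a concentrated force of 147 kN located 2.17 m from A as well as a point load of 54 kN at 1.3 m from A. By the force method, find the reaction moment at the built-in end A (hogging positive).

Release the roller at C. Primary structure: cantilever fixed at A.
Free-end deflection of the primary structure under the applied loading (downward +):
  point load 147 at a = 2.17: Pa²(3L − a)/(6EI) = 4249/EI
  point load 54 at a = 1.3: Pa²(3L − a)/(6EI) = 573.4/EI
  δ_0 = 4822/EI
Flexibility coefficient — unit upward force at C: δ_{CC} = L³/(3EI) = 732.3/EI.
Compatibility at C: δ_0 − R_C·δ_{CC} = 0, so R_C = 4822/732.3 = 6.585 kN.
Moment equilibrium about A: M_A = Σ(load moments about A) − R_C·L = 389.2 − 6.585×13 = 303.6 kN·m.

M_A = 303.6 kN·m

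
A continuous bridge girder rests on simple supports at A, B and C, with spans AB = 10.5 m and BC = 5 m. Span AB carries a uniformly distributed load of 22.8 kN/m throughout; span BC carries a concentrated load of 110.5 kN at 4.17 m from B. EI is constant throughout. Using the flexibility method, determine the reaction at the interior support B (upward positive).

Insert a hinge at B; M_B is the redundant, and each span becomes simply supported.
Discontinuity in slope at B on the released structure — sum the simple-span end rotations:
  span AB: UDL 22.8: wL³/(24EI) = 1100/EI
  span BC: point load 110.5 at a = 4.17: Pab(L + b)/(6LEI) = 74.32/EI
  relative rotation θ_0 = (1100 + 74.32)/EI = 1174/EI
A unit hogging moment at B produces rotation L₁/(3EI) + L₂/(3EI) = 5.167/EI.
Compatibility: M_B·(L₁+L₂)/(3EI) = θ_0, giving M_B = 227.2 kN·m (hogging).
Span AB, ΣM about A with M_B applied at B: R_B^{AB}·10.5 = 1257 + 227.2, so R_B^{AB} = 141.3 kN and R_A = 239.4 − 141.3 = 98.06 kN.
Span BC, ΣM about C: R_B^{BC}·5 = 91.72 + 227.2, so R_B^{BC} = 63.79 kN and R_C = 110.5 − 63.79 = 46.71 kN.
R_B = 141.3 + 63.79 = 205.1 kN.

R_B = 205.1 kN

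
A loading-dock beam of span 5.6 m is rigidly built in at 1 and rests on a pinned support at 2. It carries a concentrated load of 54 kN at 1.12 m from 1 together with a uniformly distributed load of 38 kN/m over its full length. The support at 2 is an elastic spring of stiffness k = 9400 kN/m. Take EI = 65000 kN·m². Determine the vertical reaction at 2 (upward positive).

R_2 = 74.07 kN

Remove the prop at 2; the released (primary) structure is a cantilever built in at 1.
Primary-structure tip deflection at 2 by superposition:
  point load 54 at a = 1.12: Pa²(3L − a)/(6EI) = 177/EI
  UDL 38: wL⁴/(8EI) = 4671/EI
  δ_0 = 4848/EI
Flexibility coefficient — unit upward force at 2: δ_{22} = L³/(3EI) = 58.54/EI.
With EI = 65000 kN·m²: δ_0 = 0.074591 m and δ_{22} = 0.000901 m/kN.
Compatibility — the spring shortens by R_2/k under the reaction it provides: δ_0 − R_2·δ_{22} = R_2/k. With 1/k = 0.000106 m/kN, R_2 = δ_0 / (δ_{22} + 1/k) = 0.074591 / (0.000901 + 0.000106) = 74.07 kN.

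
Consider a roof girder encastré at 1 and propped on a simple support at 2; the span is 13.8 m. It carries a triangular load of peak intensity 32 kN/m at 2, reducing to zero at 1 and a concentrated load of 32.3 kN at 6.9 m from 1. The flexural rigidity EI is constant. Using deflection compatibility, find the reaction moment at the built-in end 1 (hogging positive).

M_1 = 439.1 kN·m

Release the roller at 2. Primary structure: cantilever fixed at 1.
Free-end deflection of the primary structure under the applied loading (downward +):
  triangular load, peak 32 at the free end: 11w₀L⁴/(120EI) = 106384/EI
  point load 32.3 at a = 6.9: Pa²(3L − a)/(6EI) = 8842/EI
  δ_0 = 115227/EI
Tip deflection under a unit load at 2: L³/(3EI) = 876/EI.
Compatibility at 2: δ_0 − R_2·δ_{22} = 0, so R_2 = 115227/876 = 131.5 kN.
Moment equilibrium about 1: M_1 = Σ(load moments about 1) − R_2·L = 2254 − 131.5×13.8 = 439.1 kN·m.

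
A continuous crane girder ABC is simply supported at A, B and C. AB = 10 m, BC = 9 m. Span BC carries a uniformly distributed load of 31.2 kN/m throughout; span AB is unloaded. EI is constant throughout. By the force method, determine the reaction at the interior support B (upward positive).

Release continuity at B by inserting a hinge; the redundant is the internal moment M_B. The primary structure is two simply-supported spans AB and BC.
End slopes at the hinge B, treating each span as simply supported:
  span BC: UDL 31.2: wL³/(24EI) = 947.7/EI
  relative rotation θ_0 = (0 + 947.7)/EI = 947.7/EI
A unit hogging moment at B produces rotation L₁/(3EI) + L₂/(3EI) = 6.333/EI.
Slope continuity at B: θ_0 = M_B·6.333/EI, so M_B = 947.7/6.333 = 149.6 kN·m (hogging).
Span AB, ΣM about A with M_B applied at B: R_B^{AB}·10 = 0 + 149.6, so R_B^{AB} = 14.96 kN and R_A = 0 − 14.96 = -14.96 kN.
Span BC, ΣM about C: R_B^{BC}·9 = 1264 + 149.6, so R_B^{BC} = 157 kN and R_C = 280.8 − 157 = 123.8 kN.
R_B = 14.96 + 157 = 172 kN.

R_B = 172 kN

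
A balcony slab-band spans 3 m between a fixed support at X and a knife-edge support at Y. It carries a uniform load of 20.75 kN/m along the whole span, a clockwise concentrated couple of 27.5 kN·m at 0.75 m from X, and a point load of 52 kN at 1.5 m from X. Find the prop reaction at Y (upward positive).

R_Y = 45.61 kN

Choose R_Y as the redundant. The primary structure is the cantilever fixed at X.
Deflection at Y on the released cantilever, summing each load's contribution:
  UDL 20.75: wL⁴/(8EI) = 210.1/EI
  clockwise couple 27.5 at a = 0.75: M₀a(2L − a)/(2EI) = 54.14/EI
  point load 52 at a = 1.5: Pa²(3L − a)/(6EI) = 146.2/EI
  δ_0 = 410.5/EI
Flexibility coefficient — unit upward force at Y: δ_{YY} = L³/(3EI) = 9/EI.
Compatibility at Y: δ_0 − R_Y·δ_{YY} = 0, so R_Y = 410.5/9 = 45.61 kN.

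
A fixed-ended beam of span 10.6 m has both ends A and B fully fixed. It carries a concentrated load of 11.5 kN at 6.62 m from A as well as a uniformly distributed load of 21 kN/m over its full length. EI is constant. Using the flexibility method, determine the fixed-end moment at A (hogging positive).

Take the two fixed-end moments M_A, M_B as redundants; the released structure is the simple span AB.
End rotations of the released simple span under the applied load (×1/EI):
  at A: point load 11.5 at a = 6.62: Pab(L + b)/(6LEI) = 69.46/EI
  at B: point load 11.5 at a = 6.62: Pab(L + a)/(6LEI) = 82.04/EI
  at A: UDL 21: wL³/(24EI) = 1042/EI
  at B: UDL 21: wL³/(24EI) = 1042/EI
  θ_A0 = 1112/EI,  θ_B0 = 1124/EI
Flexibility coefficients: a unit moment at one end gives L/(3EI) there and L/(6EI) at the far end, so f₁₁ = f₂₂ = 3.533/EI and f₁₂ = f₂₁ = 1.767/EI.
Compatibility — zero rotation at each built-in end:
  3.533 M_A + 1.767 M_B = 1112
  1.767 M_A + 3.533 M_B = 1124
Solving the pair gives M_A = 207.4 kN·m and M_B = 214.5 kN·m (hogging).

M_A = 207.4 kN·m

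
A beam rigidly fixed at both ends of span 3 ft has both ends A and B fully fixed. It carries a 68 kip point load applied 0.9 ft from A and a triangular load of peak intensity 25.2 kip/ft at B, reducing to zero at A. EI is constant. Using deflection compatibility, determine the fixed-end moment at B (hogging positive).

M_B = 24.19 kip·ft

Release both end moments; the primary structure is a simply-supported span AB with redundants M_A and M_B.
End rotations of the released simple span under the applied load (×1/EI):
  at A: point load 68 at a = 0.9: Pab(L + b)/(6LEI) = 36.41/EI
  at B: point load 68 at a = 0.9: Pab(L + a)/(6LEI) = 27.85/EI
  at A: triangular load, peak 25.2: 7w₀L³/(360EI) = 13.23/EI
  at B: triangular load, peak 25.2: w₀L³/(45EI) = 15.12/EI
  θ_A0 = 49.64/EI,  θ_B0 = 42.97/EI
Flexibility coefficients: a unit moment at one end gives L/(3EI) there and L/(6EI) at the far end, so f₁₁ = f₂₂ = 1/EI and f₁₂ = f₂₁ = 0.5/EI.
Compatibility — zero rotation at each built-in end:
  1 M_A + 0.5 M_B = 49.64
  0.5 M_A + 1 M_B = 42.97
Solving the pair gives M_A = 37.55 kip·ft and M_B = 24.19 kip·ft (hogging).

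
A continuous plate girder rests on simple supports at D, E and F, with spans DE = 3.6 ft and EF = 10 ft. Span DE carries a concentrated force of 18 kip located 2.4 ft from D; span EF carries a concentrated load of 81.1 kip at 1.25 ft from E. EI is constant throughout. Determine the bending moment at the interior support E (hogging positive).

M_E = 64.32 kip·ft

Insert a hinge at E; M_E is the redundant, and each span becomes simply supported.
Discontinuity in slope at E on the released structure — sum the simple-span end rotations:
  span DE: point load 18 at a = 2.4: Pab(L + a)/(6LEI) = 14.4/EI
  span EF: point load 81.1 at a = 1.25: Pab(L + b)/(6LEI) = 277.2/EI
  relative rotation θ_0 = (14.4 + 277.2)/EI = 291.6/EI
A unit hogging moment at E produces rotation L₁/(3EI) + L₂/(3EI) = 4.533/EI.
Compatibility: M_E·(L₁+L₂)/(3EI) = θ_0, giving M_E = 64.32 kip·ft (hogging).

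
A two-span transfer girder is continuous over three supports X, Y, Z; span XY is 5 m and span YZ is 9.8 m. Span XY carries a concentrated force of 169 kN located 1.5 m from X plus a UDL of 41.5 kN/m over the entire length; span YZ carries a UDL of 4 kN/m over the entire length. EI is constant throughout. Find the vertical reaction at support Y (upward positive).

R_Y = 208.7 kN

Take M_Y as the redundant. Released structure: two simple spans XY and YZ with a hinge at Y.
End slopes at the hinge Y, treating each span as simply supported:
  span XY: point load 169 at a = 1.5: Pab(L + a)/(6LEI) = 192.2/EI
  span XY: UDL 41.5: wL³/(24EI) = 216.1/EI
  span YZ: UDL 4: wL³/(24EI) = 156.9/EI
  relative rotation θ_0 = (408.4 + 156.9)/EI = 565.2/EI
A unit hogging moment at Y produces rotation L₁/(3EI) + L₂/(3EI) = 4.933/EI.
Compatibility: M_Y·(L₁+L₂)/(3EI) = θ_0, giving M_Y = 114.6 kN·m (hogging).
Span XY, ΣM about X with M_Y applied at Y: R_Y^{XY}·5 = 772.2 + 114.6, so R_Y^{XY} = 177.4 kN and R_X = 376.5 − 177.4 = 199.1 kN.
Span YZ, ΣM about Z: R_Y^{YZ}·9.8 = 192.1 + 114.6, so R_Y^{YZ} = 31.29 kN and R_Z = 39.2 − 31.29 = 7.908 kN.
R_Y = 177.4 + 31.29 = 208.7 kN.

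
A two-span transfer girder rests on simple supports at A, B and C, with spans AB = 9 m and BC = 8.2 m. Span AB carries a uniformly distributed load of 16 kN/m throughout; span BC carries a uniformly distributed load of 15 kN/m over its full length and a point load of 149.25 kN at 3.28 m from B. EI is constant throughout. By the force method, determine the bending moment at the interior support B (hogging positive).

M_B = 256.9 kN·m

Insert a hinge at B; M_B is the redundant, and each span becomes simply supported.
Rotations at B on the released spans (each span's end-slope, ×1/EI):
  span AB: UDL 16: wL³/(24EI) = 486/EI
  span BC: UDL 15: wL³/(24EI) = 344.6/EI
  span BC: point load 149.25 at a = 3.28: Pab(L + b)/(6LEI) = 642.3/EI
  relative rotation θ_0 = (486 + 986.9)/EI = 1473/EI
A unit hogging moment at B produces rotation L₁/(3EI) + L₂/(3EI) = 5.733/EI.
Slope continuity at B: θ_0 = M_B·5.733/EI, so M_B = 1473/5.733 = 256.9 kN·m (hogging).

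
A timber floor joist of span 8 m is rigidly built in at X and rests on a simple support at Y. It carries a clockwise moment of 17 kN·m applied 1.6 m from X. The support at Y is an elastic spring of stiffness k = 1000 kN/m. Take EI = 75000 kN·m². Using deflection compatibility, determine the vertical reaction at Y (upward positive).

Take the reaction at Y as the redundant and release it; the primary structure is a cantilever fixed at X.
Downward deflection at the released point Y due to the loads:
  clockwise couple 17 at a = 1.6: M₀a(2L − a)/(2EI) = 195.8/EI
Tip deflection under a unit load at Y: L³/(3EI) = 170.7/EI.
With EI = 75000 kN·m²: δ_0 = 0.002611 m and δ_{YY} = 0.002276 m/kN.
Compatibility — the spring shortens by R_Y/k under the reaction it provides: δ_0 − R_Y·δ_{YY} = R_Y/k. With 1/k = 0.001 m/kN, R_Y = δ_0 / (δ_{YY} + 1/k) = 0.002611 / (0.002276 + 0.001) = 0.7972 kN.

R_Y = 0.7972 kN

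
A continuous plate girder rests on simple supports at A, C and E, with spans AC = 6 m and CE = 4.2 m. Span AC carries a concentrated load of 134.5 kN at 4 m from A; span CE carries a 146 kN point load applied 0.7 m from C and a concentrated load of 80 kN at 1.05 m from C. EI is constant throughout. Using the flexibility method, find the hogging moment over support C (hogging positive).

M_C = 142.8 kN·m

Take M_C as the redundant. Released structure: two simple spans AC and CE with a hinge at C.
Discontinuity in slope at C on the released structure — sum the simple-span end rotations:
  span AC: point load 134.5 at a = 4: Pab(L + a)/(6LEI) = 298.9/EI
  span CE: point load 146 at a = 0.7: Pab(L + b)/(6LEI) = 109.3/EI
  span CE: point load 80 at a = 1.05: Pab(L + b)/(6LEI) = 77.17/EI
  relative rotation θ_0 = (298.9 + 186.5)/EI = 485.4/EI
A unit hogging moment at C produces rotation L₁/(3EI) + L₂/(3EI) = 3.4/EI.
Slope continuity at C: θ_0 = M_C·3.4/EI, so M_C = 485.4/3.4 = 142.8 kN·m (hogging).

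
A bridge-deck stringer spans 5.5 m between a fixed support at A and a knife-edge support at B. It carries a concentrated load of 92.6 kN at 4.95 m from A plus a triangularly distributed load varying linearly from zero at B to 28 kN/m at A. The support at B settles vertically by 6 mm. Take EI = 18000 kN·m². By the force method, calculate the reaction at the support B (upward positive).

Take the reaction at B as the redundant and release it; the primary structure is a cantilever fixed at A.
Primary-structure tip deflection at B by superposition:
  point load 92.6 at a = 4.95: Pa²(3L − a)/(6EI) = 4368/EI
  triangular load, peak 28 at the fixed end: w₀L⁴/(30EI) = 854.1/EI
  δ_0 = 5222/EI
Flexibility coefficient — unit upward force at B: δ_{BB} = L³/(3EI) = 55.46/EI.
With EI = 18000 kN·m²: δ_0 = 0.2901 m and δ_{BB} = 0.003081 m/kN.
Compatibility — the beam at B must follow the support down by 0.006 m: δ_0 − R_B·δ_{BB} = 0.006, so R_B = (0.2901 − 0.006)/0.003081 = 92.21 kN.

R_B = 92.21 kN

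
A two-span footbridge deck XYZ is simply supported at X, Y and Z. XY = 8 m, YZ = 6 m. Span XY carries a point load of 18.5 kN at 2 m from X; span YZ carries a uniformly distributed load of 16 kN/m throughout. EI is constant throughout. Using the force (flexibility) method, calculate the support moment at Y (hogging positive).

Release continuity at Y by inserting a hinge; the redundant is the internal moment M_Y. The primary structure is two simply-supported spans XY and YZ.
End slopes at the hinge Y, treating each span as simply supported:
  span XY: point load 18.5 at a = 2: Pab(L + a)/(6LEI) = 46.25/EI
  span YZ: UDL 16: wL³/(24EI) = 144/EI
  relative rotation θ_0 = (46.25 + 144)/EI = 190.2/EI
A unit hogging moment at Y produces rotation L₁/(3EI) + L₂/(3EI) = 4.667/EI.
Slope continuity at Y: θ_0 = M_Y·4.667/EI, so M_Y = 190.2/4.667 = 40.77 kN·m (hogging).

M_Y = 40.77 kN·m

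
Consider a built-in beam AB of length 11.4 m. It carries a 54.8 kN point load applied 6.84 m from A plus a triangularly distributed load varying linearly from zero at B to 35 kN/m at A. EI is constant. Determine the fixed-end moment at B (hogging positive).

Release both end moments; the primary structure is a simply-supported span AB with redundants M_A and M_B.
End rotations of the released simple span under the applied load (×1/EI):
  at A: point load 54.8 at a = 6.84: Pab(L + b)/(6LEI) = 398.8/EI
  at B: point load 54.8 at a = 6.84: Pab(L + a)/(6LEI) = 455.8/EI
  at A: triangular load, peak 35: w₀L³/(45EI) = 1152/EI
  at B: triangular load, peak 35: 7w₀L³/(360EI) = 1008/EI
  θ_A0 = 1551/EI,  θ_B0 = 1464/EI
Flexibility coefficients: a unit moment at one end gives L/(3EI) there and L/(6EI) at the far end, so f₁₁ = f₂₂ = 3.8/EI and f₁₂ = f₂₁ = 1.9/EI.
Compatibility — zero rotation at each built-in end:
  3.8 M_A + 1.9 M_B = 1551
  1.9 M_A + 3.8 M_B = 1464
Solving the pair gives M_A = 287.4 kN·m and M_B = 241.6 kN·m (hogging).

M_B = 241.6 kN·m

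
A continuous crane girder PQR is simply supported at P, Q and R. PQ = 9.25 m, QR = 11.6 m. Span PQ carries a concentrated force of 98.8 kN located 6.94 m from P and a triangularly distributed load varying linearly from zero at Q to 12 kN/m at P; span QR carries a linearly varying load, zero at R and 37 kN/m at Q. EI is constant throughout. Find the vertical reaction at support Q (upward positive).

R_Q = 289.7 kN

Insert a hinge at Q; M_Q is the redundant, and each span becomes simply supported.
End slopes at the hinge Q, treating each span as simply supported:
  span PQ: point load 98.8 at a = 6.94: Pab(L + a)/(6LEI) = 462/EI
  span PQ: triangular load, peak 12: 7w₀L³/(360EI) = 184.7/EI
  span QR: triangular load, peak 37: w₀L³/(45EI) = 1283/EI
  relative rotation θ_0 = (646.7 + 1283)/EI = 1930/EI
A unit hogging moment at Q produces rotation L₁/(3EI) + L₂/(3EI) = 6.95/EI.
Compatibility: M_Q·(L₁+L₂)/(3EI) = θ_0, giving M_Q = 277.7 kN·m (hogging).
Span PQ, ΣM about P with M_Q applied at Q: R_Q^{PQ}·9.25 = 856.8 + 277.7, so R_Q^{PQ} = 122.6 kN and R_P = 154.3 − 122.6 = 31.65 kN.
Span QR, ΣM about R: R_Q^{QR}·11.6 = 1660 + 277.7, so R_Q^{QR} = 167 kN and R_R = 214.6 − 167 = 47.59 kN.
R_Q = 122.6 + 167 = 289.7 kN.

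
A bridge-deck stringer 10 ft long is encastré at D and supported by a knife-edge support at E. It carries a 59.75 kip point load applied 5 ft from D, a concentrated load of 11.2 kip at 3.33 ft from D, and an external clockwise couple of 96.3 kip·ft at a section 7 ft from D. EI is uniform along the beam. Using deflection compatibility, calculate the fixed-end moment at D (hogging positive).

M_D = 97.62 kip·ft

Choose R_E as the redundant. The primary structure is the cantilever fixed at D.
Primary-structure tip deflection at E by superposition:
  point load 59.75 at a = 5: Pa²(3L − a)/(6EI) = 6224/EI
  point load 11.2 at a = 3.33: Pa²(3L − a)/(6EI) = 552/EI
  clockwise couple 96.3 at a = 7: M₀a(2L − a)/(2EI) = 4382/EI
  δ_0 = 11158/EI
Tip deflection under a unit load at E: L³/(3EI) = 333.3/EI.
Compatibility at E: δ_0 − R_E·δ_{EE} = 0, so R_E = 11158/333.3 = 33.47 kip.
Moment equilibrium about D: M_D = Σ(load moments about D) − R_E·L = 432.3 − 33.47×10 = 97.62 kip·ft.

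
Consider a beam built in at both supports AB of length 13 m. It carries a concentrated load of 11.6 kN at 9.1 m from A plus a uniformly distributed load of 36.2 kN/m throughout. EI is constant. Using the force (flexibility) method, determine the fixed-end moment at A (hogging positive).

Take the two fixed-end moments M_A, M_B as redundants; the released structure is the simple span AB.
End rotations of the released simple span under the applied load (×1/EI):
  at A: point load 11.6 at a = 9.1: Pab(L + b)/(6LEI) = 89.2/EI
  at B: point load 11.6 at a = 9.1: Pab(L + a)/(6LEI) = 116.6/EI
  at A: UDL 36.2: wL³/(24EI) = 3314/EI
  at B: UDL 36.2: wL³/(24EI) = 3314/EI
  θ_A0 = 3403/EI,  θ_B0 = 3430/EI
Flexibility coefficients: a unit moment at one end gives L/(3EI) there and L/(6EI) at the far end, so f₁₁ = f₂₂ = 4.333/EI and f₁₂ = f₂₁ = 2.167/EI.
Compatibility — zero rotation at each built-in end:
  4.333 M_A + 2.167 M_B = 3403
  2.167 M_A + 4.333 M_B = 3430
Solving the pair gives M_A = 519.3 kN·m and M_B = 532 kN·m (hogging).

M_A = 519.3 kN·m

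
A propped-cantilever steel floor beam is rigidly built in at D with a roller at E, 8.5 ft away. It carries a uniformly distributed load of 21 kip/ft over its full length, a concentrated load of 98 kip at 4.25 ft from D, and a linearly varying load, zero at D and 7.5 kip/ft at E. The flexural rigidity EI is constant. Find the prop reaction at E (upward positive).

R_E = 115.1 kip

Take the reaction at E as the redundant and release it; the primary structure is a cantilever fixed at D.
Primary-structure tip deflection at E by superposition:
  UDL 21: wL⁴/(8EI) = 13703/EI
  point load 98 at a = 4.25: Pa²(3L − a)/(6EI) = 6269/EI
  triangular load, peak 7.5 at the free end: 11w₀L⁴/(120EI) = 3589/EI
  δ_0 = 23561/EI
Tip deflection under a unit load at E: L³/(3EI) = 204.7/EI.
Compatibility at E: δ_0 − R_E·δ_{EE} = 0, so R_E = 23561/204.7 = 115.1 kip.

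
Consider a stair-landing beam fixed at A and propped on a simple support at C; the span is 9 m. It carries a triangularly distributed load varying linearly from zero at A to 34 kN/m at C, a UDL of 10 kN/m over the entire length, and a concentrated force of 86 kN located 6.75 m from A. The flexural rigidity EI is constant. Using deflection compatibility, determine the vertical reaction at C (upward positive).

Choose R_C as the redundant. The primary structure is the cantilever fixed at A.
Free-end deflection of the primary structure under the applied loading (downward +):
  triangular load, peak 34 at the free end: 11w₀L⁴/(120EI) = 20448/EI
  UDL 10: wL⁴/(8EI) = 8201/EI
  point load 86 at a = 6.75: Pa²(3L − a)/(6EI) = 13225/EI
  δ_0 = 41874/EI
Flexibility coefficient — unit upward force at C: δ_{CC} = L³/(3EI) = 243/EI.
The prop prevents deflection at C: R_C = δ_0/δ_{CC} = 41874/243 = 172.3 kN.

R_C = 172.3 kN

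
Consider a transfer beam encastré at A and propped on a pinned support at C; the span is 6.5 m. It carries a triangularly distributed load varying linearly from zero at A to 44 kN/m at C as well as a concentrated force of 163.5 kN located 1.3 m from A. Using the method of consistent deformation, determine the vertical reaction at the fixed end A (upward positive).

Take the reaction at C as the redundant and release it; the primary structure is a cantilever fixed at A.
Deflection at C on the released cantilever, summing each load's contribution:
  triangular load, peak 44 at the free end: 11w₀L⁴/(120EI) = 7200/EI
  point load 163.5 at a = 1.3: Pa²(3L − a)/(6EI) = 838.2/EI
  δ_0 = 8038/EI
Tip deflection under a unit load at C: L³/(3EI) = 91.54/EI.
Compatibility at C: δ_0 − R_C·δ_{CC} = 0, so R_C = 8038/91.54 = 87.81 kN.
Vertical equilibrium: R_A = ΣP − R_C = 306.5 − 87.81 = 218.7 kN.

R_A = 218.7 kN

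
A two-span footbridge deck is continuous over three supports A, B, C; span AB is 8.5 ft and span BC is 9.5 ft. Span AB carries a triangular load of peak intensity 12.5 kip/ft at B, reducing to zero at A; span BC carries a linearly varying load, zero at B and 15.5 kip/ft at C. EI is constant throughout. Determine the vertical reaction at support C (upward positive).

Insert a hinge at B; M_B is the redundant, and each span becomes simply supported.
End slopes at the hinge B, treating each span as simply supported:
  span AB: triangular load, peak 12.5: w₀L³/(45EI) = 170.6/EI
  span BC: triangular load, peak 15.5: 7w₀L³/(360EI) = 258.4/EI
  relative rotation θ_0 = (170.6 + 258.4)/EI = 429/EI
A unit hogging moment at B produces rotation L₁/(3EI) + L₂/(3EI) = 6/EI.
Compatibility: M_B·(L₁+L₂)/(3EI) = θ_0, giving M_B = 71.5 kip·ft (hogging).
Span BC, ΣM about C: R_B^{BC}·9.5 = 233.1 + 71.5, so R_B^{BC} = 32.07 kip and R_C = 73.62 − 32.07 = 41.56 kip.

R_C = 41.56 kip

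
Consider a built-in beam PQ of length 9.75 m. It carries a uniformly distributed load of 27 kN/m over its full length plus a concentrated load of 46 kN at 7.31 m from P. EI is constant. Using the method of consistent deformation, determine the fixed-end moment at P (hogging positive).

M_P = 235 kN·m

Release both end moments; the primary structure is a simply-supported span PQ with redundants M_P and M_Q.
On the primary (simply-supported) span, the end slopes from the loading are:
  at P: UDL 27: wL³/(24EI) = 1043/EI
  at Q: UDL 27: wL³/(24EI) = 1043/EI
  at P: point load 46 at a = 7.31: Pab(L + b)/(6LEI) = 171/EI
  at Q: point load 46 at a = 7.31: Pab(L + a)/(6LEI) = 239.3/EI
  θ_P0 = 1214/EI,  θ_Q0 = 1282/EI
Flexibility coefficients: a unit moment at one end gives L/(3EI) there and L/(6EI) at the far end, so f₁₁ = f₂₂ = 3.25/EI and f₁₂ = f₂₁ = 1.625/EI.
Compatibility — zero rotation at each built-in end:
  3.25 M_P + 1.625 M_Q = 1214
  1.625 M_P + 3.25 M_Q = 1282
Solving the pair gives M_P = 235 kN·m and M_Q = 277 kN·m (hogging).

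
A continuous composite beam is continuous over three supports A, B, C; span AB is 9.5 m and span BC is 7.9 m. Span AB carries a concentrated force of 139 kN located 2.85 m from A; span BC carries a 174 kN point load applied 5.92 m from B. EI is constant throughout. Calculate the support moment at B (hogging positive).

M_B = 171.7 kN·m

Take M_B as the redundant. Released structure: two simple spans AB and BC with a hinge at B.
Rotations at B on the released spans (each span's end-slope, ×1/EI):
  span AB: point load 139 at a = 2.85: Pab(L + a)/(6LEI) = 570.8/EI
  span BC: point load 174 at a = 5.92: Pab(L + b)/(6LEI) = 425.1/EI
  relative rotation θ_0 = (570.8 + 425.1)/EI = 995.9/EI
A unit hogging moment at B produces rotation L₁/(3EI) + L₂/(3EI) = 5.8/EI.
Compatibility: M_B·(L₁+L₂)/(3EI) = θ_0, giving M_B = 171.7 kN·m (hogging).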